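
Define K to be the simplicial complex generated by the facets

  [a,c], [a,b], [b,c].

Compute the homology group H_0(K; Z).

H_0 = Z.

Order the vertices as a < b < c. Listing each simplex with vertices in this order, K has dimension 1 with simplices:

  0-simplices (3): a, b, c
  1-simplices (3): ab, ac, bc

Hence C_0 ≅ Z^3, C_1 ≅ Z^3.

∂_1: C_1 → C_0 sends each edge [p,q] (with p < q) to q − p. For instance
  ∂ab = b − a.
The resulting 3×3 matrix has rank 2, and its Smith normal form has invariant factors (1,1).

From H_k ≅ ker(∂_k) / im(∂_{k+1}) we obtain:

  H_0: rank C_0 − rank ∂_1 = 3 − 2 = 1, and the invariant factors of ∂_1 are all 1, so H_0 = Z.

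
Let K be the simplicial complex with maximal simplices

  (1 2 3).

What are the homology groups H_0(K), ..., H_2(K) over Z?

Take the total order 1 < 2 < 3 on the vertex set. Then K (dimension 2) consists of the simplices:

  0-simplices (3): [1], [2], [3]
  1-simplices (3): [1,2], [1,3], [2,3]
  2-simplices (1): [1,2,3]

so the chain groups are C_0 ≅ Z^3, C_1 ≅ Z^3, C_2 ≅ Z^1.

∂_1: C_1 → C_0 is given by ∂[p,q] = [q] − [p]. For instance
  ∂[1,2] = [2] − [1].
The 3×3 boundary matrix has rank 2 and Smith normal form diag(1,1).

Boundary ∂_2: C_2 → C_1 acts by ∂[p,q,r] = [q,r] − [p,r] + [p,q]. For instance
  ∂[1,2,3] = [2,3] − [1,3] + [1,2].
As a 3×1 matrix over Z this has rank 1, with invariant factors (1).

Reading off H_k = ker ∂_k / im ∂_{k+1}:

  H_0: rank C_0 − rank ∂_1 = 3 − 2 = 1, and the invariant factors of ∂_1 are all 1, so H_0 ≅ Z.
  H_1: rank ker ∂_1 − rank ∂_2 = (3 − 2) − 1 = 0, and the invariant factors of ∂_2 are all 1, so H_1 ≅ 0.
  H_2: rank ker ∂_2 − rank ∂_3 = (1 − 1) − 0 = 0, and there is no ∂_3, so H_2 ≅ 0.

(K is a triangulation of the 2-simplex.)

H_0 ≅ Z,  H_1 = 0,  H_2 = 0.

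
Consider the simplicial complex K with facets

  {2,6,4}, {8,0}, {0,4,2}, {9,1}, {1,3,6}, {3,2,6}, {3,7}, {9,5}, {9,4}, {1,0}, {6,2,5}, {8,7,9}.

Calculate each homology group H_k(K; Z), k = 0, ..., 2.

Fix the vertex order 0 < 1 < 2 < 3 < 4 < 5 < 6 < 7 < 8 < 9 and write every simplex with vertices in increasing order. Then dim K = 2 and the simplices of K are:

  0-simplices (10): [0], [1], [2], [3], [4], [5], [6], [7], [8], [9]
  1-simplices (20): [0,1], [0,2], [0,4], [0,8], [1,3], [1,6], [1,9], [2,3], [2,4], [2,5], [2,6], [3,6], [3,7], [4,6], [4,9], [5,6], [5,9], [7,8], [7,9], [8,9]
  2-simplices (6): [0,2,4], [1,3,6], [2,3,6], [2,4,6], [2,5,6], [7,8,9]

so the chain groups are C_0 ≅ Z^10, C_1 ≅ Z^20, C_2 ≅ Z^6.

The boundary map ∂_1: C_1 → C_0 is given by ∂[p,q] = [q] − [p].
The resulting 10×20 matrix has rank 9, and its Smith normal form has invariant factors (1,1,1,1,1,1,1,1,1).

∂_2: C_2 → C_1 maps a triangle to the signed sum of its edges. For instance
  ∂[0,2,4] = [2,4] − [0,4] + [0,2],
  ∂[1,3,6] = [3,6] − [1,6] + [1,3].
The 20×6 boundary matrix has rank 6 and Smith normal form diag(1,1,1,1,1,1).

Now H_k = ker ∂_k / im ∂_{k+1}, so:

  H_0: rank C_0 − rank ∂_1 = 10 − 9 = 1, and the invariant factors of ∂_1 are all 1, so H_0 ≅ Z.
  H_1: rank ker ∂_1 − rank ∂_2 = (20 − 9) − 6 = 5, and the invariant factors of ∂_2 are all 1, so H_1 ≅ Z^5.
  H_2: rank ker ∂_2 − rank ∂_3 = (6 − 6) − 0 = 0, and there is no ∂_3, so H_2 ≅ 0.

H_0 ≅ Z,  H_1 ≅ Z^5,  H_2 = 0.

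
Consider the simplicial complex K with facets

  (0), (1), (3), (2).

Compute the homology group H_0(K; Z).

Order the vertices as 0 < 1 < 2 < 3. Listing each simplex with vertices in this order, K has dimension 0 with simplices:

  0-simplices (4): [0], [1], [2], [3]

Hence C_0 ≅ Z^4.

From H_k ≅ ker(∂_k) / im(∂_{k+1}) we obtain:

  H_0: rank C_0 − rank ∂_1 = 4 − 0 = 4, and there is no ∂_1, so H_0 = Z^4.

H_0 = Z^4.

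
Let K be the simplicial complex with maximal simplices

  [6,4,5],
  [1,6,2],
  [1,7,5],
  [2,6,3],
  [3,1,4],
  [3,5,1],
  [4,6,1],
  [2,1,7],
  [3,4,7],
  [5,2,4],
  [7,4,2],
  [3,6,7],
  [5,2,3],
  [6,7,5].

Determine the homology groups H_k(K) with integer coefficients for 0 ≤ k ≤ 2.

K has 7 vertices, 21 edges, 14 triangles.
rank ∂_0 = 0, rank ∂_1 = 6 ⇒ b_0 = 7 − 0 − 6 = 1; all invariant factors of ∂_1 are 1 so no torsion. So H_0 ≅ Z.
rank ∂_1 = 6, rank ∂_2 = 13 ⇒ b_1 = 21 − 6 − 13 = 2; all invariant factors of ∂_2 are 1 so no torsion. So H_1 ≅ Z^2.
rank ∂_2 = 13, rank ∂_3 = 0 ⇒ b_2 = 14 − 13 − 0 = 1. So H_2 ≅ Z.

H_0 ≅ Z,  H_1 ≅ Z^2,  H_2 ≅ Z.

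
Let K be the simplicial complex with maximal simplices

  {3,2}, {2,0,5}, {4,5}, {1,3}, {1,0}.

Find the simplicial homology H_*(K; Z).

H_0 = Z,  H_1 = Z,  H_2 = 0.

Fix the vertex order 0 < 1 < 2 < 3 < 4 < 5 and write every simplex with vertices in increasing order. Then dim K = 2 and the simplices of K are:

  0-simplices (6): [0], [1], [2], [3], [4], [5]
  1-simplices (7): [0,1], [0,2], [0,5], [1,3], [2,3], [2,5], [4,5]
  2-simplices (1): [0,2,5]

so the chain groups are C_0 ≅ Z^6, C_1 ≅ Z^7, C_2 ≅ Z^1.

∂_1: C_1 → C_0 is given by ∂[p,q] = [q] − [p]. For instance
  ∂[0,1] = [1] − [0].
The resulting 6×7 matrix has rank 5, and its Smith normal form has invariant factors (1,1,1,1,1).

∂_2: C_2 → C_1 maps a triangle to the signed sum of its edges. For instance
  ∂[0,2,5] = [2,5] − [0,5] + [0,2].
The 7×1 boundary matrix has rank 1 and Smith normal form diag(1).

Now H_k = ker ∂_k / im ∂_{k+1}, so:

  H_0: rank C_0 − rank ∂_1 = 6 − 5 = 1, and the invariant factors of ∂_1 are all 1, so H_0 ≅ Z.
  H_1: rank ker ∂_1 − rank ∂_2 = (7 − 5) − 1 = 1, and the invariant factors of ∂_2 are all 1, so H_1 ≅ Z.
  H_2: rank ker ∂_2 − rank ∂_3 = (1 − 1) − 0 = 0, and there is no ∂_3, so H_2 ≅ 0.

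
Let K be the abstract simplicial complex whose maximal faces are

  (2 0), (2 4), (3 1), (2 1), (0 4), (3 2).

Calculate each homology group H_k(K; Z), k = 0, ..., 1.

We work with the vertex ordering 0 < 1 < 2 < 3 < 4. The simplices of K, each written with vertices in increasing order, are:

  0-simplices (5): [0], [1], [2], [3], [4]
  1-simplices (6): [0,2], [0,4], [1,2], [1,3], [2,3], [2,4]

giving chain groups C_0 ≅ Z^5, C_1 ≅ Z^6.

The boundary map ∂_1: C_1 → C_0 is given by ∂[p,q] = [q] − [p]. For instance
  ∂[2,3] = [3] − [2].
The resulting 5×6 matrix has rank 4, and its Smith normal form has invariant factors (1,1,1,1).

Reading off H_k = ker ∂_k / im ∂_{k+1}:

  H_0: rank C_0 − rank ∂_1 = 5 − 4 = 1, and the invariant factors of ∂_1 are all 1, so H_0 = Z.
  H_1: rank ker ∂_1 − rank ∂_2 = (6 − 4) − 0 = 2, and there is no ∂_2, so H_1 = Z^2.

As a check, the Euler characteristic is 5 − 6 = -1, which agrees with 1 − 2 = -1.

H_0 ≅ Z,  H_1 ≅ Z^2.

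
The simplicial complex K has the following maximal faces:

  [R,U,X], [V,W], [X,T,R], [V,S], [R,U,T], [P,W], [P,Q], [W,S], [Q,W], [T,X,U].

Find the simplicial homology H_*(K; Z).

H_0 ≅ Z^2,  H_1 ≅ Z^2,  H_2 ≅ Z.

Take the total order P < Q < R < S < T < U < V < W < X on the vertex set. Then K (dimension 2) consists of the simplices:

  0-simplices (9): P, Q, R, S, T, U, V, W, X
  1-simplices (12): PQ, PW, QW, RT, RU, RX, SV, SW, TU, TX, UX, VW
  2-simplices (4): RTU, RTX, RUX, TUX

so the chain groups are C_0 ≅ Z^9, C_1 ≅ Z^12, C_2 ≅ Z^4.

Boundary ∂_1: C_1 → C_0 is given by ∂[p,q] = [q] − [p]. For instance
  ∂UX = X − U.
As a 9×12 matrix over Z this has rank 7, with invariant factors (1,1,1,1,1,1,1).

The boundary map ∂_2: C_2 → C_1 acts by ∂[p,q,r] = [q,r] − [p,r] + [p,q]. For instance
  ∂TUX = UX − TX + TU,
  ∂RUX = UX − RX + RU.
The 12×4 boundary matrix has rank 3 and Smith normal form diag(1,1,1).

From H_k ≅ ker(∂_k) / im(∂_{k+1}) we obtain:

  H_0: rank C_0 − rank ∂_1 = 9 − 7 = 2, and the invariant factors of ∂_1 are all 1, so H_0 = Z^2.
  H_1: rank ker ∂_1 − rank ∂_2 = (12 − 7) − 3 = 2, and the invariant factors of ∂_2 are all 1, so H_1 = Z^2.
  H_2: rank ker ∂_2 − rank ∂_3 = (4 − 3) − 0 = 1, and there is no ∂_3, so H_2 = Z.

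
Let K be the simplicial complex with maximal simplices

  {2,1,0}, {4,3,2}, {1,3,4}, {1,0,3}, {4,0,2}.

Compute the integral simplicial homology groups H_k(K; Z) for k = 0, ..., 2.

H_0 ≅ Z,  H_1 ≅ Z,  H_2 = 0.

K has 5 vertices, 10 edges, 5 triangles.
rank ∂_0 = 0, rank ∂_1 = 4 ⇒ b_0 = 5 − 0 − 4 = 1; all invariant factors of ∂_1 are 1 so no torsion. So H_0 ≅ Z.
rank ∂_1 = 4, rank ∂_2 = 5 ⇒ b_1 = 10 − 4 − 5 = 1; all invariant factors of ∂_2 are 1 so no torsion. So H_1 ≅ Z.
rank ∂_2 = 5, rank ∂_3 = 0 ⇒ b_2 = 5 − 5 − 0 = 0. So H_2 ≅ 0.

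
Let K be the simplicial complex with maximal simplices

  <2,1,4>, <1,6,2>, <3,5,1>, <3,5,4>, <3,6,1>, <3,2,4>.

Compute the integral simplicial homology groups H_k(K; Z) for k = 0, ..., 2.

We work with the vertex ordering 1 < 2 < 3 < 4 < 5 < 6. The simplices of K, each written with vertices in increasing order, are:

  0-simplices (6): [1], [2], [3], [4], [5], [6]
  1-simplices (12): [1,2], [1,3], [1,4], [1,5], [1,6], [2,3], [2,4], [2,6], [3,4], [3,5], [3,6], [4,5]
  2-simplices (6): [1,2,4], [1,2,6], [1,3,5], [1,3,6], [2,3,4], [3,4,5]

giving chain groups C_0 ≅ Z^6, C_1 ≅ Z^12, C_2 ≅ Z^6.

Boundary ∂_1: C_1 → C_0 maps an edge to its endpoints' difference, ∂[p,q] = q − p. For instance
  ∂[2,6] = [6] − [2].
The 6×12 boundary matrix has rank 5 and Smith normal form diag(1,1,1,1,1).

The boundary map ∂_2: C_2 → C_1 acts by ∂[p,q,r] = [q,r] − [p,r] + [p,q]. For instance
  ∂[1,3,5] = [3,5] − [1,5] + [1,3],
  ∂[2,3,4] = [3,4] − [2,4] + [2,3].
This gives a 12×6 integer matrix of rank 6; reducing to Smith normal form yields diagonal entries (1,1,1,1,1,1).

Reading off H_k = ker ∂_k / im ∂_{k+1}:

  H_0: rank C_0 − rank ∂_1 = 6 − 5 = 1, and the invariant factors of ∂_1 are all 1, so H_0 ≅ Z.
  H_1: rank ker ∂_1 − rank ∂_2 = (12 − 5) − 6 = 1, and the invariant factors of ∂_2 are all 1, so H_1 ≅ Z.
  H_2: rank ker ∂_2 − rank ∂_3 = (6 − 6) − 0 = 0, and there is no ∂_3, so H_2 ≅ 0.

H_0 ≅ Z,  H_1 ≅ Z,  H_2 = 0.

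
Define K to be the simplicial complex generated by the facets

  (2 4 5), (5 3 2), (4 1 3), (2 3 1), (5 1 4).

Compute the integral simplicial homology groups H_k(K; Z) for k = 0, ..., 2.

H_0 ≅ Z,  H_1 ≅ Z,  H_2 = 0.

Take the total order 1 < 2 < 3 < 4 < 5 on the vertex set. Then K (dimension 2) consists of the simplices:

  0-simplices (5): [1], [2], [3], [4], [5]
  1-simplices (10): [1,2], [1,3], [1,4], [1,5], [2,3], [2,4], [2,5], [3,4], [3,5], [4,5]
  2-simplices (5): [1,2,3], [1,3,4], [1,4,5], [2,3,5], [2,4,5]

so the chain groups are C_0 ≅ Z^5, C_1 ≅ Z^10, C_2 ≅ Z^5.

Boundary ∂_1: C_1 → C_0 sends each edge [p,q] (with p < q) to q − p.
This gives a 5×10 integer matrix of rank 4; reducing to Smith normal form yields diagonal entries (1,1,1,1).

∂_2: C_2 → C_1 acts by ∂[p,q,r] = [q,r] − [p,r] + [p,q]. For instance
  ∂[2,4,5] = [4,5] − [2,5] + [2,4],
  ∂[1,4,5] = [4,5] − [1,5] + [1,4].
This gives a 10×5 integer matrix of rank 5; reducing to Smith normal form yields diagonal entries (1,1,1,1,1).

Computing H_k = (kernel of ∂_k) / (image of ∂_{k+1}):

  H_0: rank C_0 − rank ∂_1 = 5 − 4 = 1, and the invariant factors of ∂_1 are all 1, so H_0 ≅ Z.
  H_1: rank ker ∂_1 − rank ∂_2 = (10 − 4) − 5 = 1, and the invariant factors of ∂_2 are all 1, so H_1 ≅ Z.
  H_2: rank ker ∂_2 − rank ∂_3 = (5 − 5) − 0 = 0, and there is no ∂_3, so H_2 ≅ 0.

As a check, the Euler characteristic is 5 − 10 + 5 = 0, which agrees with 1 − 1 + 0 = 0.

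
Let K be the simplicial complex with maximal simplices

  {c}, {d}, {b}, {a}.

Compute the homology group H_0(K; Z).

H_0 = Z^4.

We work with the vertex ordering a < b < c < d. The simplices of K, each written with vertices in increasing order, are:

  0-simplices (4): a, b, c, d

giving chain groups C_0 ≅ Z^4.

From H_k ≅ ker(∂_k) / im(∂_{k+1}) we obtain:

  H_0: rank C_0 − rank ∂_1 = 4 − 0 = 4, and there is no ∂_1, so H_0 ≅ Z^4.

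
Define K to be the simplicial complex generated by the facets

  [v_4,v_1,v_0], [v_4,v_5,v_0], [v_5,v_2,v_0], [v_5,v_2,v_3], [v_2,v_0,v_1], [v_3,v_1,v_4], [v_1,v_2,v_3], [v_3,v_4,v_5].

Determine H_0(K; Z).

H_0 = Z.

Take the total order v_0 < v_1 < v_2 < v_3 < v_4 < v_5 on the vertex set. Then K (dimension 2) consists of the simplices:

  0-simplices (6): [v_0], [v_1], [v_2], [v_3], [v_4], [v_5]
  1-simplices (12): [v_0,v_1], [v_0,v_2], [v_0,v_4], [v_0,v_5], [v_1,v_2], [v_1,v_3], [v_1,v_4], [v_2,v_3], [v_2,v_5], [v_3,v_4], [v_3,v_5], [v_4,v_5]
  2-simplices (8): [v_0,v_1,v_2], [v_0,v_1,v_4], [v_0,v_2,v_5], [v_0,v_4,v_5], [v_1,v_2,v_3], [v_1,v_3,v_4], [v_2,v_3,v_5], [v_3,v_4,v_5]

giving chain groups C_0 ≅ Z^6, C_1 ≅ Z^12, C_2 ≅ Z^8.

Boundary ∂_1: C_1 → C_0 is given by ∂[p,q] = [q] − [p].
This gives a 6×12 integer matrix of rank 5; reducing to Smith normal form yields diagonal entries (1,1,1,1,1).

Boundary ∂_2: C_2 → C_1 acts by ∂[p,q,r] = [q,r] − [p,r] + [p,q]. For instance
  ∂[v_2,v_3,v_5] = [v_3,v_5] − [v_2,v_5] + [v_2,v_3],
  ∂[v_0,v_2,v_5] = [v_2,v_5] − [v_0,v_5] + [v_0,v_2].
This gives a 12×8 integer matrix of rank 7; reducing to Smith normal form yields diagonal entries (1,1,1,1,1,1,1).

Reading off H_k = ker ∂_k / im ∂_{k+1}:

  H_0: rank C_0 − rank ∂_1 = 6 − 5 = 1, and the invariant factors of ∂_1 are all 1, so H_0 ≅ Z.

(K is a triangulation of the 2-sphere S^2.)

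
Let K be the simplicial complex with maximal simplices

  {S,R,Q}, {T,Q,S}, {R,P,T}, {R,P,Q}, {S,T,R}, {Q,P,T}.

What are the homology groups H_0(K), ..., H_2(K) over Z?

K has 5 vertices, 9 edges, 6 triangles.
rank ∂_0 = 0, rank ∂_1 = 4 ⇒ b_0 = 5 − 0 − 4 = 1; all invariant factors of ∂_1 are 1 so no torsion. So H_0 = Z.
rank ∂_1 = 4, rank ∂_2 = 5 ⇒ b_1 = 9 − 4 − 5 = 0; all invariant factors of ∂_2 are 1 so no torsion. So H_1 = 0.
rank ∂_2 = 5, rank ∂_3 = 0 ⇒ b_2 = 6 − 5 − 0 = 1. So H_2 = Z.

H_0 ≅ Z,  H_1 = 0,  H_2 ≅ Z.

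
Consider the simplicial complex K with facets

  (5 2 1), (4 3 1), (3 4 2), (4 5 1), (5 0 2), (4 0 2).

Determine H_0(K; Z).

Fix the vertex order 0 < 1 < 2 < 3 < 4 < 5 and write every simplex with vertices in increasing order. Then dim K = 2 and the simplices of K are:

  0-simplices (6): [0], [1], [2], [3], [4], [5]
  1-simplices (12): [0,2], [0,4], [0,5], [1,2], [1,3], [1,4], [1,5], [2,3], [2,4], [2,5], [3,4], [4,5]
  2-simplices (6): [0,2,4], [0,2,5], [1,2,5], [1,3,4], [1,4,5], [2,3,4]

Hence C_0 ≅ Z^6, C_1 ≅ Z^12, C_2 ≅ Z^6.

Boundary ∂_1: C_1 → C_0 maps an edge to its endpoints' difference, ∂[p,q] = q − p.
This gives a 6×12 integer matrix of rank 5; reducing to Smith normal form yields diagonal entries (1,1,1,1,1).

∂_2: C_2 → C_1 acts by ∂[p,q,r] = [q,r] − [p,r] + [p,q]. For instance
  ∂[0,2,4] = [2,4] − [0,4] + [0,2],
  ∂[0,2,5] = [2,5] − [0,5] + [0,2].
The 12×6 boundary matrix has rank 6 and Smith normal form diag(1,1,1,1,1,1).

Computing H_k = (kernel of ∂_k) / (image of ∂_{k+1}):

  H_0: rank C_0 − rank ∂_1 = 6 − 5 = 1, and the invariant factors of ∂_1 are all 1, so H_0 ≅ Z.

(K is a triangulation of the cylinder S^1 x I.)

H_0 ≅ Z.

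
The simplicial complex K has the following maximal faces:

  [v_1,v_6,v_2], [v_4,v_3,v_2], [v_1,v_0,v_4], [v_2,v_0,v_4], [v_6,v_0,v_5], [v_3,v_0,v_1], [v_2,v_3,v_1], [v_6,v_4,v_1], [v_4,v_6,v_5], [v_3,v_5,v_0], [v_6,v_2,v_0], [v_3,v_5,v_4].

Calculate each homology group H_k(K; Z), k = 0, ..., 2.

Take the total order v_0 < v_1 < v_2 < v_3 < v_4 < v_5 < v_6 on the vertex set. Then K (dimension 2) consists of the simplices:

  0-simplices (7): [v_0], [v_1], [v_2], [v_3], [v_4], [v_5], [v_6]
  1-simplices (18): (18 of them)
  2-simplices (12): (12 of them)

so the chain groups are C_0 ≅ Z^7, C_1 ≅ Z^18, C_2 ≅ Z^12.

Boundary ∂_1: C_1 → C_0 is given by ∂[p,q] = [q] − [p]. For instance
  ∂[v_2,v_3] = [v_3] − [v_2].
This gives a 7×18 integer matrix of rank 6; reducing to Smith normal form yields diagonal entries (1,1,1,1,1,1).

The boundary map ∂_2: C_2 → C_1 sends each 2-simplex [p,q,r] to [q,r] − [p,r] + [p,q]. For instance
  ∂[v_0,v_3,v_5] = [v_3,v_5] − [v_0,v_5] + [v_0,v_3],
  ∂[v_0,v_1,v_4] = [v_1,v_4] − [v_0,v_4] + [v_0,v_1].
The resulting 18×12 matrix has rank 12, and its Smith normal form has invariant factors (1,1,1,1,1,1,1,1,1,1,1,2).

Now H_k = ker ∂_k / im ∂_{k+1}, so:

  H_0: rank C_0 − rank ∂_1 = 7 − 6 = 1, and the invariant factors of ∂_1 are all 1, so H_0 = Z.
  H_1: rank ker ∂_1 − rank ∂_2 = (18 − 6) − 12 = 0, and ∂_2 has invariant factor 2 > 1, so H_1 = Z/2.
  H_2: rank ker ∂_2 − rank ∂_3 = (12 − 12) − 0 = 0, and there is no ∂_3, so H_2 = 0.

As a check, the Euler characteristic is 7 − 18 + 12 = 1, which agrees with 1 − 0 + 0 = 1.
(K is a triangulation of the real projective plane RP^2.)

H_0 ≅ Z,  H_1 ≅ Z/2,  H_2 = 0.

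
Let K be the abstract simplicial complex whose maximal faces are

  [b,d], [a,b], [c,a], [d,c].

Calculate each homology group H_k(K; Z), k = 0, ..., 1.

K has 4 vertices, 4 edges.
rank ∂_0 = 0, rank ∂_1 = 3 ⇒ b_0 = 4 − 0 − 3 = 1; all invariant factors of ∂_1 are 1 so no torsion. So H_0 ≅ Z.
rank ∂_1 = 3, rank ∂_2 = 0 ⇒ b_1 = 4 − 3 − 0 = 1. So H_1 ≅ Z.

H_0 ≅ Z,  H_1 ≅ Z.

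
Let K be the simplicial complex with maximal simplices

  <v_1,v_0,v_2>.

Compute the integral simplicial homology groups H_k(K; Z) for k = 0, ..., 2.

H_0 ≅ Z,  H_1 = 0,  H_2 = 0.

We work with the vertex ordering v_0 < v_1 < v_2. The simplices of K, each written with vertices in increasing order, are:

  0-simplices (3): [v_0], [v_1], [v_2]
  1-simplices (3): [v_0,v_1], [v_0,v_2], [v_1,v_2]
  2-simplices (1): [v_0,v_1,v_2]

so the chain groups are C_0 ≅ Z^3, C_1 ≅ Z^3, C_2 ≅ Z^1.

Boundary ∂_1: C_1 → C_0 maps an edge to its endpoints' difference, ∂[p,q] = q − p. For instance
  ∂[v_0,v_2] = [v_2] − [v_0].
As a 3×3 matrix over Z this has rank 2, with invariant factors (1,1).

∂_2: C_2 → C_1 sends each 2-simplex [p,q,r] to [q,r] − [p,r] + [p,q]. For instance
  ∂[v_0,v_1,v_2] = [v_1,v_2] − [v_0,v_2] + [v_0,v_1].
The resulting 3×1 matrix has rank 1, and its Smith normal form has invariant factors (1).

Computing H_k = (kernel of ∂_k) / (image of ∂_{k+1}):

  H_0: rank C_0 − rank ∂_1 = 3 − 2 = 1, and the invariant factors of ∂_1 are all 1, so H_0 = Z.
  H_1: rank ker ∂_1 − rank ∂_2 = (3 − 2) − 1 = 0, and the invariant factors of ∂_2 are all 1, so H_1 = 0.
  H_2: rank ker ∂_2 − rank ∂_3 = (1 − 1) − 0 = 0, and there is no ∂_3, so H_2 = 0.

(K is a triangulation of the 2-simplex.)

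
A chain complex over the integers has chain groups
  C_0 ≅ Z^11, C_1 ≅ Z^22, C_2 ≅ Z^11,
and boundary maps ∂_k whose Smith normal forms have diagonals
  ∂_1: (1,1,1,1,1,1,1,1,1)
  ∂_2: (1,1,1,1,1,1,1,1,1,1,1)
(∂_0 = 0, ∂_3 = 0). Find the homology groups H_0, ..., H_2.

H_0: b_0 = 11 − 0 − 9 = 2; torsion from ∂_1 factors > 1: none. So H_0 ≅ Z^2.
H_1: b_1 = 22 − 9 − 11 = 2; torsion from ∂_2 factors > 1: none. So H_1 ≅ Z^2.
H_2: b_2 = 11 − 11 − 0 = 0; torsion from ∂_3 factors > 1: none. So H_2 ≅ 0.

H_0 ≅ Z^2,  H_1 ≅ Z^2,  H_2 = 0.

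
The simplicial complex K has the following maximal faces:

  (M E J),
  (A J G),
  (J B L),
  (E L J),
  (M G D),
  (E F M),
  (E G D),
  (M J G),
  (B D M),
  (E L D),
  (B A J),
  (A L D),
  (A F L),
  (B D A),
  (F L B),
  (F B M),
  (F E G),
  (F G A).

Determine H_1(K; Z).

H_1 = Z × Z/2.

Fix the vertex order A < B < D < E < F < G < J < L < M and write every simplex with vertices in increasing order. Then dim K = 2 and the simplices of K are:

  0-simplices (9): A, B, D, E, F, G, J, L, M
  1-simplices (27): AB, AD, AF, AG, AJ, AL, BD, BF, BJ, BL, BM, DE, DG, DL, DM, EF, EG, EJ, EL, EM, FG, FL, FM, GJ, GM, JL, JM
  2-simplices (18): ABD, ABJ, ADL, AFG, AFL, AGJ, BDM, BFL, BFM, BJL, DEG, DEL, DGM, EFG, EFM, EJL, EJM, GJM

so the chain groups are C_0 ≅ Z^9, C_1 ≅ Z^27, C_2 ≅ Z^18.

∂_1: C_1 → C_0 maps an edge to its endpoints' difference, ∂[p,q] = q − p.
This gives a 9×27 integer matrix of rank 8; reducing to Smith normal form yields diagonal entries (1,1,1,1,1,1,1,1).

∂_2: C_2 → C_1 sends each 2-simplex [p,q,r] to [q,r] − [p,r] + [p,q]. For instance
  ∂EFM = FM − EM + EF,
  ∂EFG = FG − EG + EF.
The 27×18 boundary matrix has rank 18 and Smith normal form diag(1,1,1,1,1,1,1,1,1,1,1,1,1,1,1,1,1,2).

Now H_k = ker ∂_k / im ∂_{k+1}, so:

  H_1: rank ker ∂_1 − rank ∂_2 = (27 − 8) − 18 = 1, and ∂_2 has invariant factor 2 > 1, so H_1 = Z × Z/2.

(K is a triangulation of the Klein bottle.)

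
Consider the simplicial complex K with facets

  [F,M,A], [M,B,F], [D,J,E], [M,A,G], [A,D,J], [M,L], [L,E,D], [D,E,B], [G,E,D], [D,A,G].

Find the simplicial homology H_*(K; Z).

H_0 ≅ Z,  H_1 ≅ Z^2,  H_2 = 0.

Order the vertices as A < B < D < E < F < G < J < L < M. Listing each simplex with vertices in this order, K has dimension 2 with simplices:

  0-simplices (9): A, B, D, E, F, G, J, L, M
  1-simplices (19): AD, AF, AG, AJ, AM, BD, BE, BF, BM, DE, DG, DJ, DL, EG, EJ, EL, FM, GM, LM
  2-simplices (9): ADG, ADJ, AFM, AGM, BDE, BFM, DEG, DEJ, DEL

so the chain groups are C_0 ≅ Z^9, C_1 ≅ Z^19, C_2 ≅ Z^9.

∂_1: C_1 → C_0 is given by ∂[p,q] = [q] − [p].
As a 9×19 matrix over Z this has rank 8, with invariant factors (1,1,1,1,1,1,1,1).

∂_2: C_2 → C_1 acts by ∂[p,q,r] = [q,r] − [p,r] + [p,q]. For instance
  ∂DEG = EG − DG + DE,
  ∂ADG = DG − AG + AD.
This gives a 19×9 integer matrix of rank 9; reducing to Smith normal form yields diagonal entries (1,1,1,1,1,1,1,1,1).

Reading off H_k = ker ∂_k / im ∂_{k+1}:

  H_0: rank C_0 − rank ∂_1 = 9 − 8 = 1, and the invariant factors of ∂_1 are all 1, so H_0 ≅ Z.
  H_1: rank ker ∂_1 − rank ∂_2 = (19 − 8) − 9 = 2, and the invariant factors of ∂_2 are all 1, so H_1 ≅ Z^2.
  H_2: rank ker ∂_2 − rank ∂_3 = (9 − 9) − 0 = 0, and there is no ∂_3, so H_2 ≅ 0.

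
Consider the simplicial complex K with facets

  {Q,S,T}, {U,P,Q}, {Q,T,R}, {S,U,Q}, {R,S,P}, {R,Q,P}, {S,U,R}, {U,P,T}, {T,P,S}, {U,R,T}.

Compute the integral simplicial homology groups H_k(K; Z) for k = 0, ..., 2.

Order the vertices as P < Q < R < S < T < U. Listing each simplex with vertices in this order, K has dimension 2 with simplices:

  0-simplices (6): P, Q, R, S, T, U
  1-simplices (15): PQ, PR, PS, PT, PU, QR, QS, QT, QU, RS, RT, RU, ST, SU, TU
  2-simplices (10): PQR, PQU, PRS, PST, PTU, QRT, QST, QSU, RSU, RTU

Hence C_0 ≅ Z^6, C_1 ≅ Z^15, C_2 ≅ Z^10.

∂_1: C_1 → C_0 sends each edge [p,q] (with p < q) to q − p.
The 6×15 boundary matrix has rank 5 and Smith normal form diag(1,1,1,1,1).

The boundary map ∂_2: C_2 → C_1 maps a triangle to the signed sum of its edges. For instance
  ∂PQR = QR − PR + PQ,
  ∂PQU = QU − PU + PQ.
The 15×10 boundary matrix has rank 10 and Smith normal form diag(1,1,1,1,1,1,1,1,1,2).

From H_k ≅ ker(∂_k) / im(∂_{k+1}) we obtain:

  H_0: rank C_0 − rank ∂_1 = 6 − 5 = 1, and the invariant factors of ∂_1 are all 1, so H_0 ≅ Z.
  H_1: rank ker ∂_1 − rank ∂_2 = (15 − 5) − 10 = 0, and ∂_2 has invariant factor 2 > 1, so H_1 ≅ Z/2.
  H_2: rank ker ∂_2 − rank ∂_3 = (10 − 10) − 0 = 0, and there is no ∂_3, so H_2 ≅ 0.

(K is a triangulation of the real projective plane RP^2.)

H_0 = Z,  H_1 = Z/2,  H_2 = 0.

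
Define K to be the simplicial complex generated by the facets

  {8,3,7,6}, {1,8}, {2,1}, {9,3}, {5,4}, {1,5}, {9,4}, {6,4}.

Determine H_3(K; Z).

Take the total order 1 < 2 < 3 < 4 < 5 < 6 < 7 < 8 < 9 on the vertex set. Then K (dimension 3) consists of the simplices:

  0-simplices (9): [1], [2], [3], [4], [5], [6], [7], [8], [9]
  1-simplices (13): [1,2], [1,5], [1,8], [3,6], [3,7], [3,8], [3,9], [4,5], [4,6], [4,9], [6,7], [6,8], [7,8]
  2-simplices (4): [3,6,7], [3,6,8], [3,7,8], [6,7,8]
  3-simplices (1): [3,6,7,8]

Hence C_0 ≅ Z^9, C_1 ≅ Z^13, C_2 ≅ Z^4, C_3 ≅ Z^1.

∂_1: C_1 → C_0 sends each edge [p,q] (with p < q) to q − p.
The resulting 9×13 matrix has rank 8, and its Smith normal form has invariant factors (1,1,1,1,1,1,1,1).

Boundary ∂_2: C_2 → C_1 maps a triangle to the signed sum of its edges. For instance
  ∂[3,6,8] = [6,8] − [3,8] + [3,6],
  ∂[6,7,8] = [7,8] − [6,8] + [6,7].
The resulting 13×4 matrix has rank 3, and its Smith normal form has invariant factors (1,1,1).

Boundary ∂_3: C_3 → C_2 sends each 3-simplex σ to the alternating sum Σ_i (−1)^i (σ with its i-th vertex removed). For instance
  ∂[3,6,7,8] = [6,7,8] − [3,7,8] + [3,6,8] − [3,6,7].
This gives a 4×1 integer matrix of rank 1; reducing to Smith normal form yields diagonal entries (1).

Computing H_k = (kernel of ∂_k) / (image of ∂_{k+1}):

  H_3: rank ker ∂_3 − rank ∂_4 = (1 − 1) − 0 = 0, and there is no ∂_4, so H_3 = 0.

H_3 ≅ 0.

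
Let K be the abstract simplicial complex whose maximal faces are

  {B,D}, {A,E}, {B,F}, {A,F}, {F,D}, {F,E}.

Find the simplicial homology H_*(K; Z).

H_0 ≅ Z,  H_1 ≅ Z^2.

Order the vertices as A < B < D < E < F. Listing each simplex with vertices in this order, K has dimension 1 with simplices:

  0-simplices (5): A, B, D, E, F
  1-simplices (6): AE, AF, BD, BF, DF, EF

giving chain groups C_0 ≅ Z^5, C_1 ≅ Z^6.

∂_1: C_1 → C_0 is given by ∂[p,q] = [q] − [p].
This gives a 5×6 integer matrix of rank 4; reducing to Smith normal form yields diagonal entries (1,1,1,1).

Now H_k = ker ∂_k / im ∂_{k+1}, so:

  H_0: rank C_0 − rank ∂_1 = 5 − 4 = 1, and the invariant factors of ∂_1 are all 1, so H_0 = Z.
  H_1: rank ker ∂_1 − rank ∂_2 = (6 − 4) − 0 = 2, and there is no ∂_2, so H_1 = Z^2.

(K is a triangulation of a wedge of 2 circles.)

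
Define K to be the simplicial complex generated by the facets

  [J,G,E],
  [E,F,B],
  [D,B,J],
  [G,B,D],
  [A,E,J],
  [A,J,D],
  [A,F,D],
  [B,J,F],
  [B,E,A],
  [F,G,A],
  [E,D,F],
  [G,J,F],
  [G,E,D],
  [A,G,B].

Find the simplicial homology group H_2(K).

K has 7 vertices, 21 edges, 14 triangles.
rank ∂_2 = 13, rank ∂_3 = 0 ⇒ b_2 = 14 − 13 − 0 = 1. So H_2 ≅ Z.

H_2 = Z.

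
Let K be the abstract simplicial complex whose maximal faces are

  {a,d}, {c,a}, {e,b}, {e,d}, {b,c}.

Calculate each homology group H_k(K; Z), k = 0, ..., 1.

H_0 ≅ Z,  H_1 ≅ Z.

Take the total order a < b < c < d < e on the vertex set. Then K (dimension 1) consists of the simplices:

  0-simplices (5): a, b, c, d, e
  1-simplices (5): ac, ad, bc, be, de

so the chain groups are C_0 ≅ Z^5, C_1 ≅ Z^5.

Boundary ∂_1: C_1 → C_0 is given by ∂[p,q] = [q] − [p]. For instance
  ∂ad = d − a.
As a 5×5 matrix over Z this has rank 4, with invariant factors (1,1,1,1).

Reading off H_k = ker ∂_k / im ∂_{k+1}:

  H_0: rank C_0 − rank ∂_1 = 5 − 4 = 1, and the invariant factors of ∂_1 are all 1, so H_0 ≅ Z.
  H_1: rank ker ∂_1 − rank ∂_2 = (5 − 4) − 0 = 1, and there is no ∂_2, so H_1 ≅ Z.

As a check, the Euler characteristic is 5 − 5 = 0, which agrees with 1 − 1 = 0.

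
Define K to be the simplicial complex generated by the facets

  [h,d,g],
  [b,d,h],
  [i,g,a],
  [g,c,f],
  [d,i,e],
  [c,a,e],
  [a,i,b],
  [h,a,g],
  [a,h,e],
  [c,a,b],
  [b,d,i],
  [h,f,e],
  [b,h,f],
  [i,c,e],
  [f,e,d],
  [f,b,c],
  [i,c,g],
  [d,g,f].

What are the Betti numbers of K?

b_0 = 1, b_1 = 1, b_2 = 0.

Take the total order a < b < c < d < e < f < g < h < i on the vertex set. Then K (dimension 2) consists of the simplices:

  0-simplices (9): a, b, c, d, e, f, g, h, i
  1-simplices (27): ab, ac, ae, ag, ah, ai, bc, bd, bf, bh, bi, ce, cf, cg, ci, de, df, dg, dh, di, ef, eh, ei, fg, fh, gh, gi
  2-simplices (18): abc, abi, ace, aeh, agh, agi, bcf, bdh, bdi, bfh, cei, cfg, cgi, def, dei, dfg, dgh, efh

so the chain groups are C_0 ≅ Z^9, C_1 ≅ Z^27, C_2 ≅ Z^18.

The boundary map ∂_1: C_1 → C_0 is given by ∂[p,q] = [q] − [p].
The resulting 9×27 matrix has rank 8, and its Smith normal form has invariant factors (1,1,1,1,1,1,1,1).

∂_2: C_2 → C_1 sends each 2-simplex [p,q,r] to [q,r] − [p,r] + [p,q]. For instance
  ∂dgh = gh − dh + dg,
  ∂ace = ce − ae + ac.
The resulting 27×18 matrix has rank 18, and its Smith normal form has invariant factors (1,1,1,1,1,1,1,1,1,1,1,1,1,1,1,1,1,2).

Now H_k = ker ∂_k / im ∂_{k+1}, so:

  H_0: rank C_0 − rank ∂_1 = 9 − 8 = 1, and the invariant factors of ∂_1 are all 1, so H_0 ≅ Z.
  H_1: rank ker ∂_1 − rank ∂_2 = (27 − 8) − 18 = 1, and ∂_2 has invariant factor 2 > 1, so H_1 ≅ Z ⊕ Z/2.
  H_2: rank ker ∂_2 − rank ∂_3 = (18 − 18) − 0 = 0, and there is no ∂_3, so H_2 ≅ 0.

Hence the Betti numbers are b_0 = 1, b_1 = 1, b_2 = 0.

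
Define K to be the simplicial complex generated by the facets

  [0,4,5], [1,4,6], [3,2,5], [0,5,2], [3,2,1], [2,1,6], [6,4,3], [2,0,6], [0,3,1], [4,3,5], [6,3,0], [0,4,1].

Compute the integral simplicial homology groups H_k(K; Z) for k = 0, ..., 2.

H_0 = Z,  H_1 = Z/2Z,  H_2 = 0.

K has 7 vertices, 18 edges, 12 triangles.
rank ∂_0 = 0, rank ∂_1 = 6 ⇒ b_0 = 7 − 0 − 6 = 1; all invariant factors of ∂_1 are 1 so no torsion. So H_0 ≅ Z.
rank ∂_1 = 6, rank ∂_2 = 12 ⇒ b_1 = 18 − 6 − 12 = 0; ∂_2 has invariant factor(s) [2] giving torsion. So H_1 ≅ Z/2Z.
rank ∂_2 = 12, rank ∂_3 = 0 ⇒ b_2 = 12 − 12 − 0 = 0. So H_2 ≅ 0.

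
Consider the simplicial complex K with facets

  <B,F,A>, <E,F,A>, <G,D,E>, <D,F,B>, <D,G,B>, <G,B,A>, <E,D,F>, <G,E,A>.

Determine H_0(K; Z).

H_0 ≅ Z.

We work with the vertex ordering A < B < D < E < F < G. The simplices of K, each written with vertices in increasing order, are:

  0-simplices (6): A, B, D, E, F, G
  1-simplices (12): AB, AE, AF, AG, BD, BF, BG, DE, DF, DG, EF, EG
  2-simplices (8): ABF, ABG, AEF, AEG, BDF, BDG, DEF, DEG

giving chain groups C_0 ≅ Z^6, C_1 ≅ Z^12, C_2 ≅ Z^8.

Boundary ∂_1: C_1 → C_0 maps an edge to its endpoints' difference, ∂[p,q] = q − p. For instance
  ∂AE = E − A.
The resulting 6×12 matrix has rank 5, and its Smith normal form has invariant factors (1,1,1,1,1).

The boundary map ∂_2: C_2 → C_1 maps a triangle to the signed sum of its edges. For instance
  ∂ABG = BG − AG + AB,
  ∂ABF = BF − AF + AB.
The 12×8 boundary matrix has rank 7 and Smith normal form diag(1,1,1,1,1,1,1).

Reading off H_k = ker ∂_k / im ∂_{k+1}:

  H_0: rank C_0 − rank ∂_1 = 6 − 5 = 1, and the invariant factors of ∂_1 are all 1, so H_0 ≅ Z.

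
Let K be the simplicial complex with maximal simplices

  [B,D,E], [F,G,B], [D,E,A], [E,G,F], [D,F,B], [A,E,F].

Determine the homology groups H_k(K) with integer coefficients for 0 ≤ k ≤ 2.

H_0 ≅ Z,  H_1 ≅ Z,  H_2 = 0.

Order the vertices as A < B < D < E < F < G. Listing each simplex with vertices in this order, K has dimension 2 with simplices:

  0-simplices (6): A, B, D, E, F, G
  1-simplices (12): AD, AE, AF, BD, BE, BF, BG, DE, DF, EF, EG, FG
  2-simplices (6): ADE, AEF, BDE, BDF, BFG, EFG

giving chain groups C_0 ≅ Z^6, C_1 ≅ Z^12, C_2 ≅ Z^6.

The boundary map ∂_1: C_1 → C_0 maps an edge to its endpoints' difference, ∂[p,q] = q − p.
The 6×12 boundary matrix has rank 5 and Smith normal form diag(1,1,1,1,1).

The boundary map ∂_2: C_2 → C_1 maps a triangle to the signed sum of its edges. For instance
  ∂EFG = FG − EG + EF,
  ∂BDF = DF − BF + BD.
The 12×6 boundary matrix has rank 6 and Smith normal form diag(1,1,1,1,1,1).

Computing H_k = (kernel of ∂_k) / (image of ∂_{k+1}):

  H_0: rank C_0 − rank ∂_1 = 6 − 5 = 1, and the invariant factors of ∂_1 are all 1, so H_0 = Z.
  H_1: rank ker ∂_1 − rank ∂_2 = (12 − 5) − 6 = 1, and the invariant factors of ∂_2 are all 1, so H_1 = Z.
  H_2: rank ker ∂_2 − rank ∂_3 = (6 − 6) − 0 = 0, and there is no ∂_3, so H_2 = 0.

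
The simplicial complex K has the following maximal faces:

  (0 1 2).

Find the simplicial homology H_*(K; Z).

Take the total order 0 < 1 < 2 on the vertex set. Then K (dimension 2) consists of the simplices:

  0-simplices (3): [0], [1], [2]
  1-simplices (3): [0,1], [0,2], [1,2]
  2-simplices (1): [0,1,2]

Hence C_0 ≅ Z^3, C_1 ≅ Z^3, C_2 ≅ Z^1.

Boundary ∂_1: C_1 → C_0 sends each edge [p,q] (with p < q) to q − p. For instance
  ∂[0,2] = [2] − [0].
This gives a 3×3 integer matrix of rank 2; reducing to Smith normal form yields diagonal entries (1,1).

Boundary ∂_2: C_2 → C_1 maps a triangle to the signed sum of its edges. For instance
  ∂[0,1,2] = [1,2] − [0,2] + [0,1].
The resulting 3×1 matrix has rank 1, and its Smith normal form has invariant factors (1).

From H_k ≅ ker(∂_k) / im(∂_{k+1}) we obtain:

  H_0: rank C_0 − rank ∂_1 = 3 − 2 = 1, and the invariant factors of ∂_1 are all 1, so H_0 = Z.
  H_1: rank ker ∂_1 − rank ∂_2 = (3 − 2) − 1 = 0, and the invariant factors of ∂_2 are all 1, so H_1 = 0.
  H_2: rank ker ∂_2 − rank ∂_3 = (1 − 1) − 0 = 0, and there is no ∂_3, so H_2 = 0.

As a check, the Euler characteristic is 3 − 3 + 1 = 1, which agrees with 1 − 0 + 0 = 1.

H_0 = Z,  H_1 = 0,  H_2 = 0.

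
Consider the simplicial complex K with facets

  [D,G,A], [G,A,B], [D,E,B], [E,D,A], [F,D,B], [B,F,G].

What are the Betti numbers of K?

b_0 = 1, b_1 = 1, b_2 = 0.

Fix the vertex order A < B < D < E < F < G and write every simplex with vertices in increasing order. Then dim K = 2 and the simplices of K are:

  0-simplices (6): A, B, D, E, F, G
  1-simplices (12): AB, AD, AE, AG, BD, BE, BF, BG, DE, DF, DG, FG
  2-simplices (6): ABG, ADE, ADG, BDE, BDF, BFG

so the chain groups are C_0 ≅ Z^6, C_1 ≅ Z^12, C_2 ≅ Z^6.

∂_1: C_1 → C_0 sends each edge [p,q] (with p < q) to q − p. For instance
  ∂BD = D − B.
As a 6×12 matrix over Z this has rank 5, with invariant factors (1,1,1,1,1).

Boundary ∂_2: C_2 → C_1 acts by ∂[p,q,r] = [q,r] − [p,r] + [p,q]. For instance
  ∂BDF = DF − BF + BD,
  ∂BDE = DE − BE + BD.
The resulting 12×6 matrix has rank 6, and its Smith normal form has invariant factors (1,1,1,1,1,1).

Reading off H_k = ker ∂_k / im ∂_{k+1}:

  H_0: rank C_0 − rank ∂_1 = 6 − 5 = 1, and the invariant factors of ∂_1 are all 1, so H_0 ≅ Z.
  H_1: rank ker ∂_1 − rank ∂_2 = (12 − 5) − 6 = 1, and the invariant factors of ∂_2 are all 1, so H_1 ≅ Z.
  H_2: rank ker ∂_2 − rank ∂_3 = (6 − 6) − 0 = 0, and there is no ∂_3, so H_2 ≅ 0.

As a check, the Euler characteristic is 6 − 12 + 6 = 0, which agrees with 1 − 1 + 0 = 0.

Hence the Betti numbers are b_0 = 1, b_1 = 1, b_2 = 0.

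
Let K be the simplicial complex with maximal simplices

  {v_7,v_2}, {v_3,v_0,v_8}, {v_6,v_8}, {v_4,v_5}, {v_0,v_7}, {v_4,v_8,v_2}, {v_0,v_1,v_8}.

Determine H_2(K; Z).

Fix the vertex order v_0 < v_1 < v_2 < v_3 < v_4 < v_5 < v_6 < v_7 < v_8 and write every simplex with vertices in increasing order. Then dim K = 2 and the simplices of K are:

  0-simplices (9): [v_0], [v_1], [v_2], [v_3], [v_4], [v_5], [v_6], [v_7], [v_8]
  1-simplices (12): [v_0,v_1], [v_0,v_3], [v_0,v_7], [v_0,v_8], [v_1,v_8], [v_2,v_4], [v_2,v_7], [v_2,v_8], [v_3,v_8], [v_4,v_5], [v_4,v_8], [v_6,v_8]
  2-simplices (3): [v_0,v_1,v_8], [v_0,v_3,v_8], [v_2,v_4,v_8]

Hence C_0 ≅ Z^9, C_1 ≅ Z^12, C_2 ≅ Z^3.

The boundary map ∂_1: C_1 → C_0 sends each edge [p,q] (with p < q) to q − p. For instance
  ∂[v_0,v_3] = [v_3] − [v_0].
The resulting 9×12 matrix has rank 8, and its Smith normal form has invariant factors (1,1,1,1,1,1,1,1).

The boundary map ∂_2: C_2 → C_1 maps a triangle to the signed sum of its edges. For instance
  ∂[v_0,v_3,v_8] = [v_3,v_8] − [v_0,v_8] + [v_0,v_3],
  ∂[v_0,v_1,v_8] = [v_1,v_8] − [v_0,v_8] + [v_0,v_1].
The 12×3 boundary matrix has rank 3 and Smith normal form diag(1,1,1).

From H_k ≅ ker(∂_k) / im(∂_{k+1}) we obtain:

  H_2: rank ker ∂_2 − rank ∂_3 = (3 − 3) − 0 = 0, and there is no ∂_3, so H_2 ≅ 0.

H_2 ≅ 0.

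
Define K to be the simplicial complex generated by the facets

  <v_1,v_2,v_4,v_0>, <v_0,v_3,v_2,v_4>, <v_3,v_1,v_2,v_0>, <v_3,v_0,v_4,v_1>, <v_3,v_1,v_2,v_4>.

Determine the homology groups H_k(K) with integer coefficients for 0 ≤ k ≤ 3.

H_0 = Z,  H_1 = 0,  H_2 = 0,  H_3 = Z.

Order the vertices as v_0 < v_1 < v_2 < v_3 < v_4. Listing each simplex with vertices in this order, K has dimension 3 with simplices:

  0-simplices (5): [v_0], [v_1], [v_2], [v_3], [v_4]
  1-simplices (10): [v_0,v_1], [v_0,v_2], [v_0,v_3], [v_0,v_4], [v_1,v_2], [v_1,v_3], [v_1,v_4], [v_2,v_3], [v_2,v_4], [v_3,v_4]
  2-simplices (10): [v_0,v_1,v_2], [v_0,v_1,v_3], [v_0,v_1,v_4], [v_0,v_2,v_3], [v_0,v_2,v_4], [v_0,v_3,v_4], [v_1,v_2,v_3], [v_1,v_2,v_4], [v_1,v_3,v_4], [v_2,v_3,v_4]
  3-simplices (5): [v_0,v_1,v_2,v_3], [v_0,v_1,v_2,v_4], [v_0,v_1,v_3,v_4], [v_0,v_2,v_3,v_4], [v_1,v_2,v_3,v_4]

so the chain groups are C_0 ≅ Z^5, C_1 ≅ Z^10, C_2 ≅ Z^10, C_3 ≅ Z^5.

The boundary map ∂_1: C_1 → C_0 maps an edge to its endpoints' difference, ∂[p,q] = q − p.
As a 5×10 matrix over Z this has rank 4, with invariant factors (1,1,1,1).

Boundary ∂_2: C_2 → C_1 maps a triangle to the signed sum of its edges. For instance
  ∂[v_0,v_1,v_2] = [v_1,v_2] − [v_0,v_2] + [v_0,v_1],
  ∂[v_0,v_1,v_4] = [v_1,v_4] − [v_0,v_4] + [v_0,v_1].
This gives a 10×10 integer matrix of rank 6; reducing to Smith normal form yields diagonal entries (1,1,1,1,1,1).

∂_3: C_3 → C_2 sends each 3-simplex σ to the alternating sum Σ_i (−1)^i (σ with its i-th vertex removed). For instance
  ∂[v_0,v_1,v_2,v_3] = [v_1,v_2,v_3] − [v_0,v_2,v_3] + [v_0,v_1,v_3] − [v_0,v_1,v_2],
  ∂[v_0,v_1,v_3,v_4] = [v_1,v_3,v_4] − [v_0,v_3,v_4] + [v_0,v_1,v_4] − [v_0,v_1,v_3].
The resulting 10×5 matrix has rank 4, and its Smith normal form has invariant factors (1,1,1,1).

Reading off H_k = ker ∂_k / im ∂_{k+1}:

  H_0: rank C_0 − rank ∂_1 = 5 − 4 = 1, and the invariant factors of ∂_1 are all 1, so H_0 = Z.
  H_1: rank ker ∂_1 − rank ∂_2 = (10 − 4) − 6 = 0, and the invariant factors of ∂_2 are all 1, so H_1 = 0.
  H_2: rank ker ∂_2 − rank ∂_3 = (10 − 6) − 4 = 0, and the invariant factors of ∂_3 are all 1, so H_2 = 0.
  H_3: rank ker ∂_3 − rank ∂_4 = (5 − 4) − 0 = 1, and there is no ∂_4, so H_3 = Z.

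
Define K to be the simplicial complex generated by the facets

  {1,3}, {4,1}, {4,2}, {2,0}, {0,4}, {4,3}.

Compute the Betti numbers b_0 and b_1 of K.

We work with the vertex ordering 0 < 1 < 2 < 3 < 4. The simplices of K, each written with vertices in increasing order, are:

  0-simplices (5): [0], [1], [2], [3], [4]
  1-simplices (6): [0,2], [0,4], [1,3], [1,4], [2,4], [3,4]

giving chain groups C_0 ≅ Z^5, C_1 ≅ Z^6.

Boundary ∂_1: C_1 → C_0 maps an edge to its endpoints' difference, ∂[p,q] = q − p. For instance
  ∂[2,4] = [4] − [2].
As a 5×6 matrix over Z this has rank 4, with invariant factors (1,1,1,1).

Reading off H_k = ker ∂_k / im ∂_{k+1}:

  H_0: rank C_0 − rank ∂_1 = 5 − 4 = 1, and the invariant factors of ∂_1 are all 1, so H_0 ≅ Z.
  H_1: rank ker ∂_1 − rank ∂_2 = (6 − 4) − 0 = 2, and there is no ∂_2, so H_1 ≅ Z^2.

Hence the Betti numbers are b_0 = 1, b_1 = 2.

b_0 = 1, b_1 = 2.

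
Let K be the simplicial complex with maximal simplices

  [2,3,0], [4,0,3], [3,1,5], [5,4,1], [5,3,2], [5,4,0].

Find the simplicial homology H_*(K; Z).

H_0 = Z,  H_1 = Z,  H_2 = 0.

We work with the vertex ordering 0 < 1 < 2 < 3 < 4 < 5. The simplices of K, each written with vertices in increasing order, are:

  0-simplices (6): [0], [1], [2], [3], [4], [5]
  1-simplices (12): [0,2], [0,3], [0,4], [0,5], [1,3], [1,4], [1,5], [2,3], [2,5], [3,4], [3,5], [4,5]
  2-simplices (6): [0,2,3], [0,3,4], [0,4,5], [1,3,5], [1,4,5], [2,3,5]

so the chain groups are C_0 ≅ Z^6, C_1 ≅ Z^12, C_2 ≅ Z^6.

Boundary ∂_1: C_1 → C_0 maps an edge to its endpoints' difference, ∂[p,q] = q − p. For instance
  ∂[0,5] = [5] − [0].
The resulting 6×12 matrix has rank 5, and its Smith normal form has invariant factors (1,1,1,1,1).

Boundary ∂_2: C_2 → C_1 acts by ∂[p,q,r] = [q,r] − [p,r] + [p,q]. For instance
  ∂[0,4,5] = [4,5] − [0,5] + [0,4],
  ∂[1,3,5] = [3,5] − [1,5] + [1,3].
The 12×6 boundary matrix has rank 6 and Smith normal form diag(1,1,1,1,1,1).

Now H_k = ker ∂_k / im ∂_{k+1}, so:

  H_0: rank C_0 − rank ∂_1 = 6 − 5 = 1, and the invariant factors of ∂_1 are all 1, so H_0 = Z.
  H_1: rank ker ∂_1 − rank ∂_2 = (12 − 5) − 6 = 1, and the invariant factors of ∂_2 are all 1, so H_1 = Z.
  H_2: rank ker ∂_2 − rank ∂_3 = (6 − 6) − 0 = 0, and there is no ∂_3, so H_2 = 0.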